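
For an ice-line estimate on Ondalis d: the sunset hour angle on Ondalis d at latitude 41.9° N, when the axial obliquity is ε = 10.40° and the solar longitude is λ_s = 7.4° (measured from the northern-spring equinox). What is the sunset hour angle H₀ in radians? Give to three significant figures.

H₀ = 1.59 rad

Solar declination: sin δ = sin ε · sin λ_s = sin 10.40° × sin 7.4° = 0.02325, so δ = +1.332°.
cos H₀ = −tan φ · tan δ = −tan(+41.9°) × tan(+1.332°) = -0.0209, so H₀ = 1.5917 rad = 91.20°.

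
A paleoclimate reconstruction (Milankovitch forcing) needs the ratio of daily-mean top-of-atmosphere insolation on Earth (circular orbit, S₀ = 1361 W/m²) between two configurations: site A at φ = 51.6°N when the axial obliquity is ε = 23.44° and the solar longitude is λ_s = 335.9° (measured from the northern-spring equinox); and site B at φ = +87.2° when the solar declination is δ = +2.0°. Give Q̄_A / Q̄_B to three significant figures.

Q̄_A / Q̄_B ≈ 3.65

— Configuration A (φ=+51.6°):
Solar declination: sin δ = sin ε · sin λ_s = sin 23.44° × sin 335.9° = -0.16243, so δ = -9.348°.
cos H₀ = −tan(+51.6°) tan(-9.348°) = 0.2077, H₀ = 1.3616 rad.
Bracket: H₀ sin φ sin δ + cos φ cos δ sin H₀ = 1.3616×0.78369×-0.16243 + 0.62115×0.98672×0.97819 = -0.173325 + 0.599534 = 0.426209.
Q̄ = (S₀/π) × [bracket] = (1361/π) × 0.426209 = 184.64 W/m².
— Configuration B (φ=+87.2°):
cos H₀ = −tan(+87.2°) tan(+2.000°) = -0.7140, H₀ = 2.3660 rad.
Bracket: H₀ sin φ sin δ + cos φ cos δ sin H₀ = 2.3660×0.99881×0.03490 + 0.04885×0.99939×0.70014 = 0.082475 + 0.034181 = 0.116656.
Q̄ = (S₀/π) × [bracket] = (1361/π) × 0.116656 = 50.538 W/m².
Ratio Q̄_A / Q̄_B = 184.64 / 50.538 = 3.653.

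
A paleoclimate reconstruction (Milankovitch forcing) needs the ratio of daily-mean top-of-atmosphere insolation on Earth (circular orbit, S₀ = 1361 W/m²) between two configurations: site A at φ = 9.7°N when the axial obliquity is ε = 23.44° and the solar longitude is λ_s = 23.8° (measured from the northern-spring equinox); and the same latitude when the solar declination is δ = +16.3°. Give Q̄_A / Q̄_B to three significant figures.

— Configuration A (φ=+9.7°):
Solar declination: sin δ = sin ε · sin λ_s = sin 23.44° × sin 23.8° = 0.16053, so δ = +9.237°.
cos H₀ = −tan(+9.7°) tan(+9.237°) = -0.0278, H₀ = 1.5986 rad.
Bracket: H₀ sin φ sin δ + cos φ cos δ sin H₀ = 1.5986×0.16849×0.16053 + 0.98570×0.98703×0.99961 = 0.043238 + 0.972536 = 1.015774.
Q̄ = (S₀/π) × [bracket] = (1361/π) × 1.015774 = 440.05 W/m².
— Configuration B (φ=+9.7°):
cos H₀ = −tan(+9.7°) tan(+16.300°) = -0.0500, H₀ = 1.6208 rad.
Bracket: H₀ sin φ sin δ + cos φ cos δ sin H₀ = 1.6208×0.16849×0.28067 + 0.98570×0.95981×0.99875 = 0.076648 + 0.944902 = 1.021550.
Q̄ = (S₀/π) × [bracket] = (1361/π) × 1.021550 = 442.56 W/m².
Ratio Q̄_A / Q̄_B = 440.05 / 442.56 = 0.9943.

Q̄_A / Q̄_B ≈ 0.994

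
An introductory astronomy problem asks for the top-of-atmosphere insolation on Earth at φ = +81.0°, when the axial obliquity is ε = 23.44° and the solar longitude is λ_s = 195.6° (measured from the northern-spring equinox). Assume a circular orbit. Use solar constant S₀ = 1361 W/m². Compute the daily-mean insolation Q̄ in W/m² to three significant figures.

Q̄ ≈ 11.7 W/m²

Solar declination: sin δ = sin ε · sin λ_s = sin 23.44° × sin 195.6° = -0.10697, so δ = -6.141°.
cos H₀ = −tan(+81.0°) tan(-6.141°) = 0.6793, H₀ = 0.8240 rad.
Bracket: H₀ sin φ sin δ + cos φ cos δ sin H₀ = 0.8240×0.98769×-0.10697 + 0.15643×0.99426×0.73386 = -0.087058 + 0.114139 = 0.027081.
Q̄ = (S₀/π) × [bracket] = (1361/π) × 0.027081 = 11.73 W/m².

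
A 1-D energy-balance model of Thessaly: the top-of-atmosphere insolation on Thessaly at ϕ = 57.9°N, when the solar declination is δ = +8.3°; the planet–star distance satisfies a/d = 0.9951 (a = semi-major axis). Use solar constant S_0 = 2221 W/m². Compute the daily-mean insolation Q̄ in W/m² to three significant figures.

cos h₀ = −tan(+57.9°) tan(+8.300°) = -0.2326, h₀ = 1.8055 rad.
Bracket: h₀ sin ϕ sin δ + cos ϕ cos δ sin h₀ = 1.8055×0.84712×0.14436 + 0.53140×0.98953×0.97258 = 0.220795 + 0.511418 = 0.732213.
Inverse-square distance factor (a/d)² = 0.9951² = 0.990224.
Q̄ = (S_0/π) × 0.990224 × [bracket] = (2221/π) × 0.990224 × 0.732213 = 512.6 W/m².

Q̄ ≈ 513 W/m²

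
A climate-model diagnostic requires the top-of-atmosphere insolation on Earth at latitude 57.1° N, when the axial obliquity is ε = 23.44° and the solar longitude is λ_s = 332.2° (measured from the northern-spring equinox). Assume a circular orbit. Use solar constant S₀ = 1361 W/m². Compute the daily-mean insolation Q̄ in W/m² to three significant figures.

Solar declination: sin δ = sin ε · sin λ_s = sin 23.44° × sin 332.2° = -0.18552, so δ = -10.692°.
cos H₀ = −tan(+57.1°) tan(-10.692°) = 0.2918, H₀ = 1.2746 rad.
Bracket: H₀ sin φ sin δ + cos φ cos δ sin H₀ = 1.2746×0.83962×-0.18552 + 0.54317×0.98264×0.95647 = -0.198540 + 0.510507 = 0.311967.
Q̄ = (S₀/π) × [bracket] = (1361/π) × 0.311967 = 135.2 W/m².

Q̄ ≈ 135 W/m²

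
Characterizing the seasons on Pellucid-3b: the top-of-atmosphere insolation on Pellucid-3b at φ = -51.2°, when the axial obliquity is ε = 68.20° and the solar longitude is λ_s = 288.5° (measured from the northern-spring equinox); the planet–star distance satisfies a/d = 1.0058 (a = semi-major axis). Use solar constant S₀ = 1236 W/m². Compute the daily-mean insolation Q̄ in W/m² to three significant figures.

Q̄ ≈ 858 W/m²

Solar declination: sin δ = sin ε · sin λ_s = sin 68.20° × sin 288.5° = -0.88051, so δ = -61.703°.
cos H₀ = −tan(-51.2°) tan(-61.703°) = -2.3102 ≤ −1 ⇒ polar day, H₀ = π.
Bracket: H₀ sin φ sin δ + cos φ cos δ sin H₀ = 3.1416×-0.77934×-0.88051 + 0.62660×0.47404×0.00000 = 2.155818 + 0.000000 = 2.155818.
Inverse-square distance factor (a/d)² = 1.0058² = 1.011634.
Q̄ = (S₀/π) × 1.011634 × [bracket] = (1236/π) × 1.011634 × 2.155818 = 858.0 W/m².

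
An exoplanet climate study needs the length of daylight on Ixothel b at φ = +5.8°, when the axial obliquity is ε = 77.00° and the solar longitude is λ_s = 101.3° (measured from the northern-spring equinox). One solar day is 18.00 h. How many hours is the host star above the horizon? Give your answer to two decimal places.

Solar declination: sin δ = sin ε · sin λ_s = sin 77.00° × sin 101.3° = 0.95548, so δ = +72.839°.
cos H₀ = −tan φ · tan δ = −tan(+5.8°) × tan(+72.839°) = -0.3289, so H₀ = 1.9060 rad = 109.20°.
Daylight = 2H₀/(2π) × 18.00 h = (1.9060/π) × 18.00 = 10.92 h.

10.92 h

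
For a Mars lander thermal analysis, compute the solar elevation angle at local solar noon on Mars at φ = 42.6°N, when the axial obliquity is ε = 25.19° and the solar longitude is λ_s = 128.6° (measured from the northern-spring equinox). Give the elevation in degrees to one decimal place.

66.8°

Solar declination: sin δ = sin ε · sin λ_s = sin 25.19° × sin 128.6° = 0.33263, so δ = +19.429°.
At local noon the hour angle is zero, so the zenith angle equals |φ − δ| = |+42.6° − (+19.429°)| = 23.171°.
Elevation = 90° − 23.171° = 66.8°.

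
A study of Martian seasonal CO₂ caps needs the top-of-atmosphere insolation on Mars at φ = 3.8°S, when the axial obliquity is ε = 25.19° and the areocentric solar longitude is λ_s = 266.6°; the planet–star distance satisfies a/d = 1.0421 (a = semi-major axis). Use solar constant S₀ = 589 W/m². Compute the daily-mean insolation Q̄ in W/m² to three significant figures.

Q̄ ≈ 193 W/m²

sin δ = sin 25.19° × sin 266.6° = -0.42487, so δ = -25.143°.
cos H₀ = −tan(-3.8°) tan(-25.143°) = -0.0312, H₀ = 1.6020 rad.
Bracket: H₀ sin φ sin δ + cos φ cos δ sin H₀ = 1.6020×-0.06627×-0.42487 + 0.99780×0.90525×0.99951 = 0.045106 + 0.902816 = 0.947922.
Inverse-square distance factor (a/d)² = 1.0421² = 1.085972.
Q̄ = (S₀/π) × 1.085972 × [bracket] = (589/π) × 1.085972 × 0.947922 = 193.0 W/m².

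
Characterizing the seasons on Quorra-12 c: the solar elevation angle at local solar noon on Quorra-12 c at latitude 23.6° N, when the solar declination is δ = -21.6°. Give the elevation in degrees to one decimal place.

At local noon the hour angle is zero, so the zenith angle equals |ϕ − δ| = |+23.6° − (-21.600°)| = 45.200°.
Elevation = 90° − 45.200° = 44.8°.

44.8°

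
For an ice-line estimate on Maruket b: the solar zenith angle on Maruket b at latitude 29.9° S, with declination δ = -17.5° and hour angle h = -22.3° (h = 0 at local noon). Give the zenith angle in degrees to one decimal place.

cos θ_z = sin φ sin δ + cos φ cos δ cos h = 0.149898 + 0.764939 = 0.914837.
θ_z = arccos(0.914837) = 23.8°.

θ_z = 23.8°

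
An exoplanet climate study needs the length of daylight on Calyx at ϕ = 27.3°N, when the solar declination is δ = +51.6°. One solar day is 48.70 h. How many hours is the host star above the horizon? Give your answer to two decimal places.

35.34 h

cos h₀ = −tan ϕ · tan δ = −tan(+27.3°) × tan(+51.600°) = -0.6512, so h₀ = 2.2800 rad = 130.63°.
Daylight = 2h₀/(2π) × 48.70 h = (2.2800/π) × 48.70 = 35.34 h.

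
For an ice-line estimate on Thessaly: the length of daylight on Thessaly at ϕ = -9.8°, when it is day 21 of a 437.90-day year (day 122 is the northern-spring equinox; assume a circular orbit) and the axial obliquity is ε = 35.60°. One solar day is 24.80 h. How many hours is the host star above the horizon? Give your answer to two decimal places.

Solar longitude: L_s = 360° × (21 − 122)/437.90 = -83.033°, i.e. -83.033° + 360° = 276.967°.
sin δ = sin 35.60° × sin 276.967° = -0.57782, so δ = -35.298°.
cos h₀ = −tan ϕ · tan δ = −tan(-9.8°) × tan(-35.298°) = -0.1223, so h₀ = 1.6934 rad = 97.02°.
Daylight = 2h₀/(2π) × 24.80 h = (1.6934/π) × 24.80 = 13.37 h.

13.37 h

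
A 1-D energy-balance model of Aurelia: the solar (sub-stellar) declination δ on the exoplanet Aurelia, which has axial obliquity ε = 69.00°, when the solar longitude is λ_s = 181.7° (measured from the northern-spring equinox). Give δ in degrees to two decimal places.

δ = -1.59°

sin δ = sin ε · sin λ_s = sin 69.00° × sin 181.7° = -0.027696.
δ = arcsin(-0.027696) = -1.59°.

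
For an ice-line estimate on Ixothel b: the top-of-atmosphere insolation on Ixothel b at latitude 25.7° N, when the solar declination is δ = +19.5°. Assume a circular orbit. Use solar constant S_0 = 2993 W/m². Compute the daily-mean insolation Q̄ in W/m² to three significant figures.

cos h₀ = −tan(+25.7°) tan(+19.500°) = -0.1704, h₀ = 1.7421 rad.
Bracket: h₀ sin ϕ sin δ + cos ϕ cos δ sin h₀ = 1.7421×0.43366×0.33381 + 0.90108×0.94264×0.98537 = 0.252186 + 0.836967 = 1.089153.
Q̄ = (S_0/π) × [bracket] = (2993/π) × 1.089153 = 1038 W/m².

Q̄ ≈ 1.04e+03 W/m²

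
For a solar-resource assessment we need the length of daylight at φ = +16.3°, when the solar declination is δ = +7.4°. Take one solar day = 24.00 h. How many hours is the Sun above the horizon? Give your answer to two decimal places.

cos H₀ = −tan φ · tan δ = −tan(+16.3°) × tan(+7.400°) = -0.0380, so H₀ = 1.6088 rad = 92.18°.
Daylight = 2H₀/(2π) × 24.00 h = (1.6088/π) × 24.00 = 12.29 h.

12.29 h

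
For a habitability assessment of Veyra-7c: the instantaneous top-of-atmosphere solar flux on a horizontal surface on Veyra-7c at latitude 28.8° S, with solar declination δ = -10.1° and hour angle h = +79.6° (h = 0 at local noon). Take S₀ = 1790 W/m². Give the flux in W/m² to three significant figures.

cos θ_z = sin φ sin δ + cos φ cos δ cos h = 0.084484 + 0.155739 = 0.240223.
Flux = S₀ · cos θ_z = 1790 × 0.240223 = 430.0 W/m².

430 W/m²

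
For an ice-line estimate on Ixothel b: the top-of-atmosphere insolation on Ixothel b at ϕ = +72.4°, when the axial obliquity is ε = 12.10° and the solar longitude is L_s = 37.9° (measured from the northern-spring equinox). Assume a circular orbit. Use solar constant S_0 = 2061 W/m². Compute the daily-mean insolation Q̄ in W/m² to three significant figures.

Solar declination: sin δ = sin ε · sin L_s = sin 12.10° × sin 37.9° = 0.12877, so δ = +7.398°.
cos h₀ = −tan(+72.4°) tan(+7.398°) = -0.4093, h₀ = 1.9925 rad.
Bracket: h₀ sin ϕ sin δ + cos ϕ cos δ sin h₀ = 1.9925×0.95319×0.12877 + 0.30237×0.99168×0.91239 = 0.244564 + 0.273584 = 0.518148.
Q̄ = (S_0/π) × [bracket] = (2061/π) × 0.518148 = 339.9 W/m².

Q̄ ≈ 340 W/m²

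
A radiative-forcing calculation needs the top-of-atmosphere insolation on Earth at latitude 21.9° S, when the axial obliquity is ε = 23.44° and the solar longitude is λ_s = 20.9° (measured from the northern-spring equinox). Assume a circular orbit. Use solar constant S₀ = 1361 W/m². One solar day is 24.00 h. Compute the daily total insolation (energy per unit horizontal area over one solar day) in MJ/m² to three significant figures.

Solar declination: sin δ = sin ε · sin λ_s = sin 23.44° × sin 20.9° = 0.14191, so δ = +8.158°.
cos H₀ = −tan(-21.9°) tan(+8.158°) = 0.0576, H₀ = 1.5131 rad.
Bracket: H₀ sin φ sin δ + cos φ cos δ sin H₀ = 1.5131×-0.37299×0.14191 + 0.92784×0.98988×0.99834 = -0.080090 + 0.916926 = 0.836836.
Q̄ = (S₀/π) × [bracket] = (1361/π) × 0.836836 = 362.53 W/m².
Daily total = Q̄ × 24.00 h × 3600 s/h = 362.53 × 24.00 × 3600 / 10⁶ = 31.32 MJ/m².

31.3 MJ/m²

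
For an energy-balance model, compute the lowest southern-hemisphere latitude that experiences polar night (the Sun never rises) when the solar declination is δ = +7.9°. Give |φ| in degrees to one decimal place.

|φ| = 82.1°

Polar night requires cos H₀ = −tan φ tan δ ≥ 1, i.e. tan φ tan δ ≤ −1.
The boundary is |tan φ| · |tan δ| = 1, so |φ| = 90° − |δ| = 90° − 7.9° = 82.1° in the southern hemisphere.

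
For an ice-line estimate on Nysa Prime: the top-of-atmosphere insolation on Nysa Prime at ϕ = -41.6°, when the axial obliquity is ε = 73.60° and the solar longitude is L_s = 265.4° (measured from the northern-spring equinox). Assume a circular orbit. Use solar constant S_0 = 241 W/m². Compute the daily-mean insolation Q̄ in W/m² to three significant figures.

Solar declination: sin δ = sin ε · sin L_s = sin 73.60° × sin 265.4° = -0.95622, so δ = -72.984°.
cos h₀ = −tan(-41.6°) tan(-72.984°) = -2.9011 ≤ −1 ⇒ polar day, h₀ = π.
Bracket: h₀ sin ϕ sin δ + cos ϕ cos δ sin h₀ = 3.1416×-0.66393×-0.95622 + 0.74780×0.29264×0.00000 = 1.994486 + 0.000000 = 1.994486.
Q̄ = (S_0/π) × [bracket] = (241/π) × 1.994486 = 153.0 W/m².

Q̄ ≈ 153 W/m²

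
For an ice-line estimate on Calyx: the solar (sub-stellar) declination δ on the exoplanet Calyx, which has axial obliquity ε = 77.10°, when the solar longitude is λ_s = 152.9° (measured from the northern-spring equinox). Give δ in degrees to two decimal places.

sin δ = sin ε · sin λ_s = sin 77.10° × sin 152.9° = 0.444047.
δ = arcsin(0.444047) = +26.36°.

δ = +26.36°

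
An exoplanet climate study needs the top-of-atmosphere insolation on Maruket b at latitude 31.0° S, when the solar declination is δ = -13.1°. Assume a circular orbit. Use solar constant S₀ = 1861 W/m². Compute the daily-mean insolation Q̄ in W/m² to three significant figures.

Q̄ ≈ 608 W/m²

cos H₀ = −tan(-31.0°) tan(-13.100°) = -0.1398, H₀ = 1.7111 rad.
Bracket: H₀ sin φ sin δ + cos φ cos δ sin H₀ = 1.7111×-0.51504×-0.22665 + 0.85717×0.97398×0.99018 = 0.199743 + 0.826668 = 1.026411.
Q̄ = (S₀/π) × [bracket] = (1861/π) × 1.026411 = 608.0 W/m².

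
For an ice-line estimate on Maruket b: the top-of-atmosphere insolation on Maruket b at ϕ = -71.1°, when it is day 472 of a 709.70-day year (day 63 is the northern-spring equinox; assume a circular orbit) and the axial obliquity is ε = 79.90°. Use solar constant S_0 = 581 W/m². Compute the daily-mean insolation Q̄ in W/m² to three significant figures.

Q̄ ≈ 250 W/m²

Solar longitude: L_s = 360° × (472 − 63)/709.70 = 207.468°.
sin δ = sin 79.90° × sin 207.468° = -0.45410, so δ = -27.007°.
cos h₀ = −tan(-71.1°) tan(-27.007°) = -1.4887 ≤ −1 ⇒ polar day, h₀ = π.
Bracket: h₀ sin ϕ sin δ + cos ϕ cos δ sin h₀ = 3.1416×-0.94609×-0.45410 + 0.32392×0.89095×0.00000 = 1.349693 + 0.000000 = 1.349693.
Q̄ = (S_0/π) × [bracket] = (581/π) × 1.349693 = 249.6 W/m².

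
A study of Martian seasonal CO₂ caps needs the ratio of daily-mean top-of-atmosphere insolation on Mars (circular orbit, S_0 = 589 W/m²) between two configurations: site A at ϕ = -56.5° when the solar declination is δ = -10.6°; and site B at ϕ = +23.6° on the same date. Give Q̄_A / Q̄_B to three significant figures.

— Configuration A (ϕ=-56.5°):
cos h₀ = −tan(-56.5°) tan(-10.600°) = -0.2827, h₀ = 1.8575 rad.
Bracket: h₀ sin ϕ sin δ + cos ϕ cos δ sin h₀ = 1.8575×-0.83389×-0.18395 + 0.55194×0.98294×0.95920 = 0.284929 + 0.520389 = 0.805318.
Q̄ = (S_0/π) × [bracket] = (589/π) × 0.805318 = 150.98 W/m².
— Configuration B (ϕ=+23.6°):
cos h₀ = −tan(+23.6°) tan(-10.600°) = 0.0818, h₀ = 1.4889 rad.
Bracket: h₀ sin ϕ sin δ + cos ϕ cos δ sin h₀ = 1.4889×0.40035×-0.18395 + 0.91636×0.98294×0.99665 = -0.109649 + 0.897709 = 0.788060.
Q̄ = (S_0/π) × [bracket] = (589/π) × 0.788060 = 147.75 W/m².
Ratio Q̄_A / Q̄_B = 150.98 / 147.75 = 1.022.

Q̄_A / Q̄_B ≈ 1.02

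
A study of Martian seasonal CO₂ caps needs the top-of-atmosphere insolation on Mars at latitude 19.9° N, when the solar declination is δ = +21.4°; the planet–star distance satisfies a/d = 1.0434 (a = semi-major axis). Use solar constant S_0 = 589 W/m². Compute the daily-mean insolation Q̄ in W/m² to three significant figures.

Q̄ ≈ 220 W/m²

cos h₀ = −tan(+19.9°) tan(+21.400°) = -0.1419, h₀ = 1.7131 rad.
Bracket: h₀ sin ϕ sin δ + cos ϕ cos δ sin h₀ = 1.7131×0.34038×0.36488 + 0.94029×0.93106×0.98989 = 0.212763 + 0.866615 = 1.079378.
Inverse-square distance factor (a/d)² = 1.0434² = 1.088684.
Q̄ = (S_0/π) × 1.088684 × [bracket] = (589/π) × 1.088684 × 1.079378 = 220.3 W/m².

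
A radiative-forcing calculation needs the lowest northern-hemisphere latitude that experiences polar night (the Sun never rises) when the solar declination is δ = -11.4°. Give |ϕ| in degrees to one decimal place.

|ϕ| = 78.6°

Polar night requires cos h₀ = −tan ϕ tan δ ≥ 1, i.e. tan ϕ tan δ ≤ −1.
The boundary is |tan ϕ| · |tan δ| = 1, so |ϕ| = 90° − |δ| = 90° − 11.4° = 78.6° in the northern hemisphere.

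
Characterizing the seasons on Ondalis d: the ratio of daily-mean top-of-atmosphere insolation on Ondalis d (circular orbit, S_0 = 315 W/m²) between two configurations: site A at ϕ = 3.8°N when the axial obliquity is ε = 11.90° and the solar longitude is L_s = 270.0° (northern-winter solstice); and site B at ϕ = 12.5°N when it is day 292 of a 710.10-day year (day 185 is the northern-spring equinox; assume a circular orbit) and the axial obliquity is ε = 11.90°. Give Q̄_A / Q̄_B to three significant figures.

Q̄_A / Q̄_B ≈ 0.936

— Configuration A (ϕ=+3.8°):
Solar declination: sin δ = sin ε · sin L_s = sin 11.90° × sin 270.0° = -0.20620, so δ = -11.900°.
cos h₀ = −tan(+3.8°) tan(-11.900°) = 0.0140, h₀ = 1.5568 rad.
Bracket: h₀ sin ϕ sin δ + cos ϕ cos δ sin h₀ = 1.5568×0.06627×-0.20620 + 0.99780×0.97851×0.99990 = -0.021273 + 0.976260 = 0.954987.
Q̄ = (S_0/π) × [bracket] = (315/π) × 0.954987 = 95.754 W/m².
— Configuration B (ϕ=+12.5°):
Solar longitude: L_s = 360° × (292 − 185)/710.10 = 54.246°.
sin δ = sin 11.90° × sin 54.246° = 0.16734, so δ = +9.633°.
cos h₀ = −tan(+12.5°) tan(+9.633°) = -0.0376, h₀ = 1.6084 rad.
Bracket: h₀ sin ϕ sin δ + cos ϕ cos δ sin h₀ = 1.6084×0.21644×0.16734 + 0.97630×0.98590×0.99929 = 0.058255 + 0.961851 = 1.020106.
Q̄ = (S_0/π) × [bracket] = (315/π) × 1.020106 = 102.28 W/m².
Ratio Q̄_A / Q̄_B = 95.754 / 102.28 = 0.9362.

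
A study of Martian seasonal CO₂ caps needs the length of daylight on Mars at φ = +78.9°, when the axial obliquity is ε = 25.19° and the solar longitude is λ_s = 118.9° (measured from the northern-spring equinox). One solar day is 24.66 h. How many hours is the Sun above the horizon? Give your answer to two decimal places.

Solar declination: sin δ = sin ε · sin λ_s = sin 25.19° × sin 118.9° = 0.37262, so δ = +21.877°.
Sunrise equation: cos H₀ = −tan φ · tan δ = -2.0466 ≤ −1, so the Sun never sets (polar day) and H₀ = π.
Daylight = 2H₀/(2π) × 24.66 h = (3.1416/π) × 24.66 = 24.66 h.

24.66 h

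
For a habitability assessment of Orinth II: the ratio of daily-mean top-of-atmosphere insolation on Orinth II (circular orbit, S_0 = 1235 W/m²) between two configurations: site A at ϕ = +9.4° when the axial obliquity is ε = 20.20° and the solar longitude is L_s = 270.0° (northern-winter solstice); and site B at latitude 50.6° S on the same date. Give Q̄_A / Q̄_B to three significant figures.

— Configuration A (ϕ=+9.4°):
Solar declination: sin δ = sin ε · sin L_s = sin 20.20° × sin 270.0° = -0.34530, so δ = -20.200°.
cos h₀ = −tan(+9.4°) tan(-20.200°) = 0.0609, h₀ = 1.5098 rad.
Bracket: h₀ sin ϕ sin δ + cos ϕ cos δ sin h₀ = 1.5098×0.16333×-0.34530 + 0.98657×0.93849×0.99814 = -0.085149 + 0.924164 = 0.839015.
Q̄ = (S_0/π) × [bracket] = (1235/π) × 0.839015 = 329.83 W/m².
— Configuration B (ϕ=-50.6°):
cos h₀ = −tan(-50.6°) tan(-20.200°) = -0.4479, h₀ = 2.0352 rad.
Bracket: h₀ sin ϕ sin δ + cos ϕ cos δ sin h₀ = 2.0352×-0.77273×-0.34530 + 0.63473×0.93849×0.89407 = 0.543040 + 0.532587 = 1.075627.
Q̄ = (S_0/π) × [bracket] = (1235/π) × 1.075627 = 422.84 W/m².
Ratio Q̄_A / Q̄_B = 329.83 / 422.84 = 0.7800.

Q̄_A / Q̄_B ≈ 0.780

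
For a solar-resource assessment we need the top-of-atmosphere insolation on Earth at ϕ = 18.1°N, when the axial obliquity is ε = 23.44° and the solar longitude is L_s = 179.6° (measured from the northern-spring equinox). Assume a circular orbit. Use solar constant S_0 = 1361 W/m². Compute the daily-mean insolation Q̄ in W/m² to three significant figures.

Solar declination: sin δ = sin ε · sin L_s = sin 23.44° × sin 179.6° = 0.00278, so δ = +0.159°.
cos h₀ = −tan(+18.1°) tan(+0.159°) = -0.0009, h₀ = 1.5717 rad.
Bracket: h₀ sin ϕ sin δ + cos ϕ cos δ sin h₀ = 1.5717×0.31068×0.00278 + 0.95052×1.00000×1.00000 = 0.001357 + 0.950520 = 0.951877.
Q̄ = (S_0/π) × [bracket] = (1361/π) × 0.951877 = 412.4 W/m².

Q̄ ≈ 412 W/m²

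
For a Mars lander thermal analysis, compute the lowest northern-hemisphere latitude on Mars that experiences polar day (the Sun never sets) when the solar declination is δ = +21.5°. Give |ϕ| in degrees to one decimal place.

Polar day requires cos h₀ = −tan ϕ tan δ ≤ −1, i.e. tan ϕ tan δ ≥ 1.
The boundary is |tan ϕ| · |tan δ| = 1, so |ϕ| = 90° − |δ| = 90° − 21.5° = 68.5° in the northern hemisphere.

|ϕ| = 68.5°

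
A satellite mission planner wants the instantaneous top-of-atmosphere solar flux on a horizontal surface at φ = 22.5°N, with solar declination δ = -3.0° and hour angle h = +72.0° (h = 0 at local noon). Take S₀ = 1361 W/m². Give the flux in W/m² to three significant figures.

361 W/m²

cos θ_z = sin φ sin δ + cos φ cos δ cos h = -0.020028 + 0.285103 = 0.265075.
Flux = S₀ · cos θ_z = 1361 × 0.265075 = 360.8 W/m².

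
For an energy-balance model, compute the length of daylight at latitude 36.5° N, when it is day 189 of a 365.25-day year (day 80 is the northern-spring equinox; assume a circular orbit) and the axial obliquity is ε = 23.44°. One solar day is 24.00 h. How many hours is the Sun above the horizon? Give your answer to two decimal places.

14.36 h

Solar longitude: λ_s = 360° × (189 − 80)/365.25 = 107.433°.
sin δ = sin 23.44° × sin 107.433° = 0.37952, so δ = +22.304°.
cos H₀ = −tan φ · tan δ = −tan(+36.5°) × tan(+22.304°) = -0.3035, so H₀ = 1.8792 rad = 107.67°.
Daylight = 2H₀/(2π) × 24.00 h = (1.8792/π) × 24.00 = 14.36 h.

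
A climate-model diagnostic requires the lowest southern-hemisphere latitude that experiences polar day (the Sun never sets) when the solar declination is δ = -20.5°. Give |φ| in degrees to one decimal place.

|φ| = 69.5°

Polar day requires cos H₀ = −tan φ tan δ ≤ −1, i.e. tan φ tan δ ≥ 1.
The boundary is |tan φ| · |tan δ| = 1, so |φ| = 90° − |δ| = 90° − 20.5° = 69.5° in the southern hemisphere.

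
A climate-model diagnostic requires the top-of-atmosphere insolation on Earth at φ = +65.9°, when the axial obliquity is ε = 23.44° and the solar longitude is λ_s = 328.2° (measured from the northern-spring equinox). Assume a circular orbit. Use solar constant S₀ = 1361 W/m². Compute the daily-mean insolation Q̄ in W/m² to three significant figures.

Q̄ ≈ 63.0 W/m²

Solar declination: sin δ = sin ε · sin λ_s = sin 23.44° × sin 328.2° = -0.20962, so δ = -12.100°.
cos H₀ = −tan(+65.9°) tan(-12.100°) = 0.4793, H₀ = 1.0710 rad.
Bracket: H₀ sin φ sin δ + cos φ cos δ sin H₀ = 1.0710×0.91283×-0.20962 + 0.40833×0.97778×0.87768 = -0.204933 + 0.350420 = 0.145487.
Q̄ = (S₀/π) × [bracket] = (1361/π) × 0.145487 = 63.03 W/m².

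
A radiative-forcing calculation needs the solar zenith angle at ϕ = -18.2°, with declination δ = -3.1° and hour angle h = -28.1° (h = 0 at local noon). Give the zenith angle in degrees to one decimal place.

θ_z = 31.4°

cos θ_z = sin ϕ sin δ + cos ϕ cos δ cos h = 0.016891 + 0.836770 = 0.853661.
θ_z = arccos(0.853661) = 31.4°.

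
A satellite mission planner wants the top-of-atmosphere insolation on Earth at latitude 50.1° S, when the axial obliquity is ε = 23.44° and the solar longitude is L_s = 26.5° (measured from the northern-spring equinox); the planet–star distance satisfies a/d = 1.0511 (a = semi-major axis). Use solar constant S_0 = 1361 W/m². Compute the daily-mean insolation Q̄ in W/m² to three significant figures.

Q̄ ≈ 207 W/m²

Solar declination: sin δ = sin ε · sin L_s = sin 23.44° × sin 26.5° = 0.17749, so δ = +10.224°.
cos h₀ = −tan(-50.1°) tan(+10.224°) = 0.2157, h₀ = 1.3534 rad.
Bracket: h₀ sin ϕ sin δ + cos ϕ cos δ sin h₀ = 1.3534×-0.76717×0.17749 + 0.64145×0.98412×0.97646 = -0.184286 + 0.616404 = 0.432118.
Inverse-square distance factor (a/d)² = 1.0511² = 1.104811.
Q̄ = (S_0/π) × 1.104811 × [bracket] = (1361/π) × 1.104811 × 0.432118 = 206.8 W/m².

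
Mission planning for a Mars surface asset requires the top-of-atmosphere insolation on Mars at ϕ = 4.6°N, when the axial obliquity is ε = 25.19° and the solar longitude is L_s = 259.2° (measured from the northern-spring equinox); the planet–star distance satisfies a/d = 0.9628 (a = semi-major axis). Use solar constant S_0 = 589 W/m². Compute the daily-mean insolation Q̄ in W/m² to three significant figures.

Q̄ ≈ 148 W/m²

Solar declination: sin δ = sin ε · sin L_s = sin 25.19° × sin 259.2° = -0.41808, so δ = -24.714°.
cos h₀ = −tan(+4.6°) tan(-24.714°) = 0.0370, h₀ = 1.5338 rad.
Bracket: h₀ sin ϕ sin δ + cos ϕ cos δ sin h₀ = 1.5338×0.08020×-0.41808 + 0.99678×0.90841×0.99931 = -0.051428 + 0.904860 = 0.853432.
Inverse-square distance factor (a/d)² = 0.9628² = 0.926984.
Q̄ = (S_0/π) × 0.926984 × [bracket] = (589/π) × 0.926984 × 0.853432 = 148.3 W/m².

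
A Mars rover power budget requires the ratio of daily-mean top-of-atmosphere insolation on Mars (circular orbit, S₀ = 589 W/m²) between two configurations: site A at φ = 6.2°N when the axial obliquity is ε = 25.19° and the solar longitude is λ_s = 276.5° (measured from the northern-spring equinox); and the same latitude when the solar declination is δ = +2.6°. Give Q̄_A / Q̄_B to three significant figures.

Q̄_A / Q̄_B ≈ 0.830

— Configuration A (φ=+6.2°):
Solar declination: sin δ = sin ε · sin λ_s = sin 25.19° × sin 276.5° = -0.42289, so δ = -25.017°.
cos H₀ = −tan(+6.2°) tan(-25.017°) = 0.0507, H₀ = 1.5201 rad.
Bracket: H₀ sin φ sin δ + cos φ cos δ sin H₀ = 1.5201×0.10800×-0.42289 + 0.99415×0.90618×0.99871 = -0.069426 + 0.899717 = 0.830291.
Q̄ = (S₀/π) × [bracket] = (589/π) × 0.830291 = 155.67 W/m².
— Configuration B (φ=+6.2°):
cos H₀ = −tan(+6.2°) tan(+2.600°) = -0.0049, H₀ = 1.5757 rad.
Bracket: H₀ sin φ sin δ + cos φ cos δ sin H₀ = 1.5757×0.10800×0.04536 + 0.99415×0.99897×0.99999 = 0.007719 + 0.993116 = 1.000835.
Q̄ = (S₀/π) × [bracket] = (589/π) × 1.000835 = 187.64 W/m².
Ratio Q̄_A / Q̄_B = 155.67 / 187.64 = 0.8296.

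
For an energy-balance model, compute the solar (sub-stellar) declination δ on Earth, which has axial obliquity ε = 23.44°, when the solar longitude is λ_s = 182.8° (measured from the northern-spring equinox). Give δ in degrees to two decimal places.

δ = -1.11°

sin δ = sin ε · sin λ_s = sin 23.44° × sin 182.8° = -0.019432.
δ = arcsin(-0.019432) = -1.11°.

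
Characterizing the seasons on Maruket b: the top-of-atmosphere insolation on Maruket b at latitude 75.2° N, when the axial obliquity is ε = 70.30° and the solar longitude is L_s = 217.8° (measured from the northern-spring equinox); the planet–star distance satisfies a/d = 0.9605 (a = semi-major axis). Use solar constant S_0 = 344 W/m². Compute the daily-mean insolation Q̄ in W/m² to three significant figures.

Q̄ ≈ 0.00 W/m²

Solar declination: sin δ = sin ε · sin L_s = sin 70.30° × sin 217.8° = -0.57703, so δ = -35.242°.
cos h₀ = −tan(+75.2°) tan(-35.242°) = 2.6741 ≥ 1 ⇒ polar night, h₀ = 0 and Q̄ = 0.
Inverse-square distance factor (a/d)² = 0.9605² = 0.922560.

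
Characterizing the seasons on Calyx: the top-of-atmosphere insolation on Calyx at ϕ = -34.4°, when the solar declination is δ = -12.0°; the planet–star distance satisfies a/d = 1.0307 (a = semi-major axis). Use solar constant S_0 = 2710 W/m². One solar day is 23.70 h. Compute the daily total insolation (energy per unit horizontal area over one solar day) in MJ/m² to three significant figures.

cos h₀ = −tan(-34.4°) tan(-12.000°) = -0.1455, h₀ = 1.7169 rad.
Bracket: h₀ sin ϕ sin δ + cos ϕ cos δ sin h₀ = 1.7169×-0.56497×-0.20791 + 0.82511×0.97815×0.98935 = 0.201672 + 0.798486 = 1.000158.
Inverse-square distance factor (a/d)² = 1.0307² = 1.062342.
Q̄ = (S_0/π) × 1.062342 × [bracket] = (2710/π) × 1.062342 × 1.000158 = 916.54 W/m².
Daily total = Q̄ × 23.70 h × 3600 s/h = 916.54 × 23.70 × 3600 / 10⁶ = 78.20 MJ/m².

78.2 MJ/m²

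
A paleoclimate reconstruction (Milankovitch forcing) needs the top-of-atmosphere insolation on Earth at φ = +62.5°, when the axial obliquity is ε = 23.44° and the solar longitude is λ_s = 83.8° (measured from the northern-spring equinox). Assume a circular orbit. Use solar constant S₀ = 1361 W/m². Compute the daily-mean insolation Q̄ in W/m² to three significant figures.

Solar declination: sin δ = sin ε · sin λ_s = sin 23.44° × sin 83.8° = 0.39546, so δ = +23.295°.
cos H₀ = −tan(+62.5°) tan(+23.295°) = -0.8271, H₀ = 2.5447 rad.
Bracket: H₀ sin φ sin δ + cos φ cos δ sin H₀ = 2.5447×0.88701×0.39546 + 0.46175×0.91848×0.56206 = 0.892622 + 0.238374 = 1.130996.
Q̄ = (S₀/π) × [bracket] = (1361/π) × 1.130996 = 490.0 W/m².

Q̄ ≈ 490 W/m²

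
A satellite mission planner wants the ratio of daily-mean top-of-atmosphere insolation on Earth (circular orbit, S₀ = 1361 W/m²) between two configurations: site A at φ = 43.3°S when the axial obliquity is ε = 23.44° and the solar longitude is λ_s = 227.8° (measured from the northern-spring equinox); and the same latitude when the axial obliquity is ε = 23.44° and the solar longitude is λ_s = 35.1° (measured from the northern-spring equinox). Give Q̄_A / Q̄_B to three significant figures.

— Configuration A (φ=-43.3°):
Solar declination: sin δ = sin ε · sin λ_s = sin 23.44° × sin 227.8° = -0.29468, so δ = -17.139°.
cos H₀ = −tan(-43.3°) tan(-17.139°) = -0.2906, H₀ = 1.8657 rad.
Bracket: H₀ sin φ sin δ + cos φ cos δ sin H₀ = 1.8657×-0.68582×-0.29468 + 0.72777×0.95559×0.95684 = 0.377053 + 0.665434 = 1.042487.
Q̄ = (S₀/π) × [bracket] = (1361/π) × 1.042487 = 451.63 W/m².
— Configuration B (φ=-43.3°):
Solar declination: sin δ = sin ε · sin λ_s = sin 23.44° × sin 35.1° = 0.22873, so δ = +13.222°.
cos H₀ = −tan(-43.3°) tan(+13.222°) = 0.2214, H₀ = 1.3475 rad.
Bracket: H₀ sin φ sin δ + cos φ cos δ sin H₀ = 1.3475×-0.68582×0.22873 + 0.72777×0.97349×0.97518 = -0.211379 + 0.690892 = 0.479513.
Q̄ = (S₀/π) × [bracket] = (1361/π) × 0.479513 = 207.73 W/m².
Ratio Q̄_A / Q̄_B = 451.63 / 207.73 = 2.174.

Q̄_A / Q̄_B ≈ 2.17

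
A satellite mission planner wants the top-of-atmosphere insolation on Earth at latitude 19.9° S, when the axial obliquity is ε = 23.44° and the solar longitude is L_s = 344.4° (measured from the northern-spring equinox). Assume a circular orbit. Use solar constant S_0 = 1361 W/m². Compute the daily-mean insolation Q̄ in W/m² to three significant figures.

Solar declination: sin δ = sin ε · sin L_s = sin 23.44° × sin 344.4° = -0.10697, so δ = -6.141°.
cos h₀ = −tan(-19.9°) tan(-6.141°) = -0.0389, h₀ = 1.6098 rad.
Bracket: h₀ sin ϕ sin δ + cos ϕ cos δ sin h₀ = 1.6098×-0.34038×-0.10697 + 0.94029×0.99426×0.99924 = 0.058614 + 0.934182 = 0.992796.
Q̄ = (S_0/π) × [bracket] = (1361/π) × 0.992796 = 430.1 W/m².

Q̄ ≈ 430 W/m²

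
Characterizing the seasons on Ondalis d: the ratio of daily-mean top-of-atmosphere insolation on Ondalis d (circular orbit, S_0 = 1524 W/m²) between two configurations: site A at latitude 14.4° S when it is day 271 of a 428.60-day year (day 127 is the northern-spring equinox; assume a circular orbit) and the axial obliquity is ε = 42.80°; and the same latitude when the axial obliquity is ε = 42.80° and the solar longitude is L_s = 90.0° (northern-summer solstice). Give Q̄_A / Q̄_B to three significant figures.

Q̄_A / Q̄_B ≈ 1.23

— Configuration A (ϕ=-14.4°):
Solar longitude: L_s = 360° × (271 − 127)/428.60 = 120.952°.
sin δ = sin 42.80° × sin 120.952° = 0.58269, so δ = +35.640°.
cos h₀ = −tan(-14.4°) tan(+35.640°) = 0.1841, h₀ = 1.3857 rad.
Bracket: h₀ sin ϕ sin δ + cos ϕ cos δ sin h₀ = 1.3857×-0.24869×0.58269 + 0.96858×0.81270×0.98291 = -0.200801 + 0.773712 = 0.572911.
Q̄ = (S_0/π) × [bracket] = (1524/π) × 0.572911 = 277.92 W/m².
— Configuration B (ϕ=-14.4°):
Solar declination: sin δ = sin ε · sin L_s = sin 42.80° × sin 90.0° = 0.67944, so δ = +42.800°.
cos h₀ = −tan(-14.4°) tan(+42.800°) = 0.2378, h₀ = 1.3307 rad.
Bracket: h₀ sin ϕ sin δ + cos ϕ cos δ sin h₀ = 1.3307×-0.24869×0.67944 + 0.96858×0.73373×0.97132 = -0.224848 + 0.690294 = 0.465446.
Q̄ = (S_0/π) × [bracket] = (1524/π) × 0.465446 = 225.79 W/m².
Ratio Q̄_A / Q̄_B = 277.92 / 225.79 = 1.231.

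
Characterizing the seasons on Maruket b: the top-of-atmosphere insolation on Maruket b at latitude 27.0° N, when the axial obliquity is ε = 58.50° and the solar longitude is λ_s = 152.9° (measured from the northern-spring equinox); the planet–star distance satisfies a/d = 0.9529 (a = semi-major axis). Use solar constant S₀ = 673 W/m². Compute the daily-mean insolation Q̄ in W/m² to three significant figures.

Q̄ ≈ 217 W/m²

Solar declination: sin δ = sin ε · sin λ_s = sin 58.50° × sin 152.9° = 0.38842, so δ = +22.856°.
cos H₀ = −tan(+27.0°) tan(+22.856°) = -0.2148, H₀ = 1.7873 rad.
Bracket: H₀ sin φ sin δ + cos φ cos δ sin H₀ = 1.7873×0.45399×0.38842 + 0.89101×0.92148×0.97666 = 0.315170 + 0.801885 = 1.117055.
Inverse-square distance factor (a/d)² = 0.9529² = 0.908018.
Q̄ = (S₀/π) × 0.908018 × [bracket] = (673/π) × 0.908018 × 1.117055 = 217.3 W/m².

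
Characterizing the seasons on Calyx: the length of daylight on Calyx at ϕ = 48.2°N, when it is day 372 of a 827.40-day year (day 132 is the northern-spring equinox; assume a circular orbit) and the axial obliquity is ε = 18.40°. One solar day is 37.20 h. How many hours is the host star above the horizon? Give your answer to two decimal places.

Solar longitude: L_s = 360° × (372 − 132)/827.40 = 104.423°.
sin δ = sin 18.40° × sin 104.423° = 0.30570, so δ = +17.800°.
cos h₀ = −tan ϕ · tan δ = −tan(+48.2°) × tan(+17.800°) = -0.3591, so h₀ = 1.9381 rad = 111.04°.
Daylight = 2h₀/(2π) × 37.20 h = (1.9381/π) × 37.20 = 22.95 h.

22.95 h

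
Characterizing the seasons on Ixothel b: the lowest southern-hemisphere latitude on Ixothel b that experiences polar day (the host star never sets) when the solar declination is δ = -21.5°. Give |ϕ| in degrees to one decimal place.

Polar day requires cos h₀ = −tan ϕ tan δ ≤ −1, i.e. tan ϕ tan δ ≥ 1.
The boundary is |tan ϕ| · |tan δ| = 1, so |ϕ| = 90° − |δ| = 90° − 21.5° = 68.5° in the southern hemisphere.

|ϕ| = 68.5°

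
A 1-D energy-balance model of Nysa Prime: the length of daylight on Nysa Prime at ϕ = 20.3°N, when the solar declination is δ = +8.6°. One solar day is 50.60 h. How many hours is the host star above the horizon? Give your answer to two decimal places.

cos h₀ = −tan ϕ · tan δ = −tan(+20.3°) × tan(+8.600°) = -0.0559, so h₀ = 1.6268 rad = 93.21°.
Daylight = 2h₀/(2π) × 50.60 h = (1.6268/π) × 50.60 = 26.20 h.

26.20 h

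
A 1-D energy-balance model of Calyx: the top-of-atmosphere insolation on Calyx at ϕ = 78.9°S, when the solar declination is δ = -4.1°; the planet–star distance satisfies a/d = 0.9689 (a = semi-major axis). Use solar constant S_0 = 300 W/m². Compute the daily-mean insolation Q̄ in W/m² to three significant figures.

cos h₀ = −tan(-78.9°) tan(-4.100°) = -0.3654, h₀ = 1.9448 rad.
Bracket: h₀ sin ϕ sin δ + cos ϕ cos δ sin h₀ = 1.9448×-0.98129×-0.07150 + 0.19252×0.99744×0.93087 = 0.136452 + 0.178752 = 0.315204.
Inverse-square distance factor (a/d)² = 0.9689² = 0.938767.
Q̄ = (S_0/π) × 0.938767 × [bracket] = (300/π) × 0.938767 × 0.315204 = 28.26 W/m².

Q̄ ≈ 28.3 W/m²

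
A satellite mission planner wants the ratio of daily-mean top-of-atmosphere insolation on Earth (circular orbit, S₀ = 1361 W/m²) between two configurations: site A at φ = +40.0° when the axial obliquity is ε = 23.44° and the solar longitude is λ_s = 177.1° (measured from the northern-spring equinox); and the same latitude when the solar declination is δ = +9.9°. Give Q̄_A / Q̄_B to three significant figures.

Q̄_A / Q̄_B ≈ 0.840

— Configuration A (φ=+40.0°):
Solar declination: sin δ = sin ε · sin λ_s = sin 23.44° × sin 177.1° = 0.02013, so δ = +1.153°.
cos H₀ = −tan(+40.0°) tan(+1.153°) = -0.0169, H₀ = 1.5877 rad.
Bracket: H₀ sin φ sin δ + cos φ cos δ sin H₀ = 1.5877×0.64279×0.02013 + 0.76604×0.99980×0.99986 = 0.020544 + 0.765780 = 0.786324.
Q̄ = (S₀/π) × [bracket] = (1361/π) × 0.786324 = 340.65 W/m².
— Configuration B (φ=+40.0°):
cos H₀ = −tan(+40.0°) tan(+9.900°) = -0.1464, H₀ = 1.7178 rad.
Bracket: H₀ sin φ sin δ + cos φ cos δ sin H₀ = 1.7178×0.64279×0.17193 + 0.76604×0.98511×0.98922 = 0.189842 + 0.746499 = 0.936341.
Q̄ = (S₀/π) × [bracket] = (1361/π) × 0.936341 = 405.64 W/m².
Ratio Q̄_A / Q̄_B = 340.65 / 405.64 = 0.8398.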